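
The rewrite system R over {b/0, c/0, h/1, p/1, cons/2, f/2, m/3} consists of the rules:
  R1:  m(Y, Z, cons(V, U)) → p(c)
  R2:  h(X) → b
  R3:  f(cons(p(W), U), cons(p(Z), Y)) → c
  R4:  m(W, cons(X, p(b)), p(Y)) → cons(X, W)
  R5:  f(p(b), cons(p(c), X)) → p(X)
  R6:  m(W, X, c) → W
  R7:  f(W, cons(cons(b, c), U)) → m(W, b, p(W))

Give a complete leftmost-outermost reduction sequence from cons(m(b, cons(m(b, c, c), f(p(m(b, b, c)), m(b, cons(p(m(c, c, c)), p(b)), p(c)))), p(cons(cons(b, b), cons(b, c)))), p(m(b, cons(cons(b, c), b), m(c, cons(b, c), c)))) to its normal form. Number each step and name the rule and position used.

cons(cons(b, b), p(b))

1. cons(m(b, cons(m(b, c, c), f(p(m(b, b, c)), m(b, cons(p(m(c, c, c)), p(b)), p(c)))), p(cons(cons(b, b), cons(b, c)))), p(m(b, cons(cons(b, c), b), m(c, cons(b, c), c))))  →  cons(m(b, cons(b, f(p(m(b, b, c)), m(b, cons(p(m(c, c, c)), p(b)), p(c)))), p(cons(cons(b, b), cons(b, c)))), p(m(b, cons(cons(b, c), b), m(c, cons(b, c), c))))   [R6 at 1.2.1]
2. cons(m(b, cons(b, f(p(m(b, b, c)), m(b, cons(p(m(c, c, c)), p(b)), p(c)))), p(cons(cons(b, b), cons(b, c)))), p(m(b, cons(cons(b, c), b), m(c, cons(b, c), c))))  →  cons(m(b, cons(b, f(p(b), m(b, cons(p(m(c, c, c)), p(b)), p(c)))), p(cons(cons(b, b), cons(b, c)))), p(m(b, cons(cons(b, c), b), m(c, cons(b, c), c))))   [R6 at 1.2.2.1.1]
3. cons(m(b, cons(b, f(p(b), m(b, cons(p(m(c, c, c)), p(b)), p(c)))), p(cons(cons(b, b), cons(b, c)))), p(m(b, cons(cons(b, c), b), m(c, cons(b, c), c))))  →  cons(m(b, cons(b, f(p(b), cons(p(m(c, c, c)), b))), p(cons(cons(b, b), cons(b, c)))), p(m(b, cons(cons(b, c), b), m(c, cons(b, c), c))))   [R4 at 1.2.2.2]
4. cons(m(b, cons(b, f(p(b), cons(p(m(c, c, c)), b))), p(cons(cons(b, b), cons(b, c)))), p(m(b, cons(cons(b, c), b), m(c, cons(b, c), c))))  →  cons(m(b, cons(b, f(p(b), cons(p(c), b))), p(cons(cons(b, b), cons(b, c)))), p(m(b, cons(cons(b, c), b), m(c, cons(b, c), c))))   [R6 at 1.2.2.2.1.1]
5. cons(m(b, cons(b, f(p(b), cons(p(c), b))), p(cons(cons(b, b), cons(b, c)))), p(m(b, cons(cons(b, c), b), m(c, cons(b, c), c))))  →  cons(m(b, cons(b, p(b)), p(cons(cons(b, b), cons(b, c)))), p(m(b, cons(cons(b, c), b), m(c, cons(b, c), c))))   [R5 at 1.2.2]
6. cons(m(b, cons(b, p(b)), p(cons(cons(b, b), cons(b, c)))), p(m(b, cons(cons(b, c), b), m(c, cons(b, c), c))))  →  cons(cons(b, b), p(m(b, cons(cons(b, c), b), m(c, cons(b, c), c))))   [R4 at 1]
7. cons(cons(b, b), p(m(b, cons(cons(b, c), b), m(c, cons(b, c), c))))  →  cons(cons(b, b), p(m(b, cons(cons(b, c), b), c)))   [R6 at 2.1.3]
8. cons(cons(b, b), p(m(b, cons(cons(b, c), b), c)))  →  cons(cons(b, b), p(b))   [R6 at 2.1]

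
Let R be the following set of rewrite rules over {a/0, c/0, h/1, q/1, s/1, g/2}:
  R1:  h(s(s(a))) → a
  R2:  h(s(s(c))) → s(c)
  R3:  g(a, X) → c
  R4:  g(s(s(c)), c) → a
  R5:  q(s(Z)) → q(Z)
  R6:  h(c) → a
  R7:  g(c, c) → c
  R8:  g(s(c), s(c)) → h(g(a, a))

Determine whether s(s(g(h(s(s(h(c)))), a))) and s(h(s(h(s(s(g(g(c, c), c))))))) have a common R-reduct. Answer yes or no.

Reduce t₁ = s(s(g(h(s(s(h(c)))), a))):
1. s(s(g(h(s(s(h(c)))), a)))  →  s(s(g(h(s(s(a))), a)))   [R6 at 1.1.1.1.1.1]
2. s(s(g(h(s(s(a))), a)))  →  s(s(g(a, a)))   [R1 at 1.1.1]
3. s(s(g(a, a)))  →  s(s(c))   [R3 at 1.1]

Reduce t₂ = s(h(s(h(s(s(g(g(c, c), c))))))):
1. s(h(s(h(s(s(g(g(c, c), c)))))))  →  s(h(s(h(s(s(g(c, c)))))))   [R7 at 1.1.1.1.1.1.1]
2. s(h(s(h(s(s(g(c, c)))))))  →  s(h(s(h(s(s(c))))))   [R7 at 1.1.1.1.1.1]
3. s(h(s(h(s(s(c))))))  →  s(h(s(s(c))))   [R2 at 1.1.1]
4. s(h(s(s(c))))  →  s(s(c))   [R2 at 1]

yes — NF(t₁) = s(s(c)), NF(t₂) = s(s(c))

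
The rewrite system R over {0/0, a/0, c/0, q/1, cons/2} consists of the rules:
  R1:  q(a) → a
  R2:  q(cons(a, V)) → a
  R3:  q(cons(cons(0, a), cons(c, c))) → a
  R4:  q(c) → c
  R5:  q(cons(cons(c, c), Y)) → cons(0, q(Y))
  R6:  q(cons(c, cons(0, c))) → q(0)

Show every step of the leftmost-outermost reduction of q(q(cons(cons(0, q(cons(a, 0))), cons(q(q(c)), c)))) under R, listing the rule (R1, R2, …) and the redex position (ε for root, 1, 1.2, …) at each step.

a

1. q(q(cons(cons(0, q(cons(a, 0))), cons(q(q(c)), c))))  →  q(q(cons(cons(0, a), cons(q(q(c)), c))))   [R2 at 1.1.1.2]
2. q(q(cons(cons(0, a), cons(q(q(c)), c))))  →  q(q(cons(cons(0, a), cons(q(c), c))))   [R4 at 1.1.2.1.1]
3. q(q(cons(cons(0, a), cons(q(c), c))))  →  q(q(cons(cons(0, a), cons(c, c))))   [R4 at 1.1.2.1]
4. q(q(cons(cons(0, a), cons(c, c))))  →  q(a)   [R3 at 1]
5. q(a)  →  a   [R1 at ε]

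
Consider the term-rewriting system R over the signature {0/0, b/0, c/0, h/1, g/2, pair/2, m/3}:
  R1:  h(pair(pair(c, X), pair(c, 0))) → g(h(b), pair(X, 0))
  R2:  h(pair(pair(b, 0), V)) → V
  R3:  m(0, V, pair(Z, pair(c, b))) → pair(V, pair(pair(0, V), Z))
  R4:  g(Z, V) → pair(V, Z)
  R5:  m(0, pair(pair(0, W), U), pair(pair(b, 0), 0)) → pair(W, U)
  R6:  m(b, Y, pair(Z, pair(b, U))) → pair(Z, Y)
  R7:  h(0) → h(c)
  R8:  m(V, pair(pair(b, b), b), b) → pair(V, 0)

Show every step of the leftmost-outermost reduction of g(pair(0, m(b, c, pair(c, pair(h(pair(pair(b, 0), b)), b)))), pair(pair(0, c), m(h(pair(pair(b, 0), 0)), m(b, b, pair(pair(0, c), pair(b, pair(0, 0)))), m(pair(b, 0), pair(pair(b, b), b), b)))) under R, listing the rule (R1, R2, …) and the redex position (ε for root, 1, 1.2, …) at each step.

1. g(pair(0, m(b, c, pair(c, pair(h(pair(pair(b, 0), b)), b)))), pair(pair(0, c), m(h(pair(pair(b, 0), 0)), m(b, b, pair(pair(0, c), pair(b, pair(0, 0)))), m(pair(b, 0), pair(pair(b, b), b), b))))  →  pair(pair(pair(0, c), m(h(pair(pair(b, 0), 0)), m(b, b, pair(pair(0, c), pair(b, pair(0, 0)))), m(pair(b, 0), pair(pair(b, b), b), b))), pair(0, m(b, c, pair(c, pair(h(pair(pair(b, 0), b)), b)))))   [R4 at ε]
2. pair(pair(pair(0, c), m(h(pair(pair(b, 0), 0)), m(b, b, pair(pair(0, c), pair(b, pair(0, 0)))), m(pair(b, 0), pair(pair(b, b), b), b))), pair(0, m(b, c, pair(c, pair(h(pair(pair(b, 0), b)), b)))))  →  pair(pair(pair(0, c), m(0, m(b, b, pair(pair(0, c), pair(b, pair(0, 0)))), m(pair(b, 0), pair(pair(b, b), b), b))), pair(0, m(b, c, pair(c, pair(h(pair(pair(b, 0), b)), b)))))   [R2 at 1.2.1]
3. pair(pair(pair(0, c), m(0, m(b, b, pair(pair(0, c), pair(b, pair(0, 0)))), m(pair(b, 0), pair(pair(b, b), b), b))), pair(0, m(b, c, pair(c, pair(h(pair(pair(b, 0), b)), b)))))  →  pair(pair(pair(0, c), m(0, pair(pair(0, c), b), m(pair(b, 0), pair(pair(b, b), b), b))), pair(0, m(b, c, pair(c, pair(h(pair(pair(b, 0), b)), b)))))   [R6 at 1.2.2]
4. pair(pair(pair(0, c), m(0, pair(pair(0, c), b), m(pair(b, 0), pair(pair(b, b), b), b))), pair(0, m(b, c, pair(c, pair(h(pair(pair(b, 0), b)), b)))))  →  pair(pair(pair(0, c), m(0, pair(pair(0, c), b), pair(pair(b, 0), 0))), pair(0, m(b, c, pair(c, pair(h(pair(pair(b, 0), b)), b)))))   [R8 at 1.2.3]
5. pair(pair(pair(0, c), m(0, pair(pair(0, c), b), pair(pair(b, 0), 0))), pair(0, m(b, c, pair(c, pair(h(pair(pair(b, 0), b)), b)))))  →  pair(pair(pair(0, c), pair(c, b)), pair(0, m(b, c, pair(c, pair(h(pair(pair(b, 0), b)), b)))))   [R5 at 1.2]
6. pair(pair(pair(0, c), pair(c, b)), pair(0, m(b, c, pair(c, pair(h(pair(pair(b, 0), b)), b)))))  →  pair(pair(pair(0, c), pair(c, b)), pair(0, m(b, c, pair(c, pair(b, b)))))   [R2 at 2.2.3.2.1]
7. pair(pair(pair(0, c), pair(c, b)), pair(0, m(b, c, pair(c, pair(b, b)))))  →  pair(pair(pair(0, c), pair(c, b)), pair(0, pair(c, c)))   [R6 at 2.2]

pair(pair(pair(0, c), pair(c, b)), pair(0, pair(c, c)))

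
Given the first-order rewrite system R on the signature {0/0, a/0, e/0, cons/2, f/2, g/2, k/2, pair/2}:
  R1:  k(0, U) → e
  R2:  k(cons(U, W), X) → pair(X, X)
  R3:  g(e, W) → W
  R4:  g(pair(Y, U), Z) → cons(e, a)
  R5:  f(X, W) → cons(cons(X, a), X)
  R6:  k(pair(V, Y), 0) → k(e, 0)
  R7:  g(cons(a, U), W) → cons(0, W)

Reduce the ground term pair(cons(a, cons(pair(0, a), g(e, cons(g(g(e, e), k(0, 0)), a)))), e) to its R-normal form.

1. pair(cons(a, cons(pair(0, a), g(e, cons(g(g(e, e), k(0, 0)), a)))), e)  →  pair(cons(a, cons(pair(0, a), cons(g(g(e, e), k(0, 0)), a))), e)   [R3 at 1.2.2]
2. pair(cons(a, cons(pair(0, a), cons(g(g(e, e), k(0, 0)), a))), e)  →  pair(cons(a, cons(pair(0, a), cons(g(e, k(0, 0)), a))), e)   [R3 at 1.2.2.1.1]
3. pair(cons(a, cons(pair(0, a), cons(g(e, k(0, 0)), a))), e)  →  pair(cons(a, cons(pair(0, a), cons(k(0, 0), a))), e)   [R3 at 1.2.2.1]
4. pair(cons(a, cons(pair(0, a), cons(k(0, 0), a))), e)  →  pair(cons(a, cons(pair(0, a), cons(e, a))), e)   [R1 at 1.2.2.1]

pair(cons(a, cons(pair(0, a), cons(e, a))), e)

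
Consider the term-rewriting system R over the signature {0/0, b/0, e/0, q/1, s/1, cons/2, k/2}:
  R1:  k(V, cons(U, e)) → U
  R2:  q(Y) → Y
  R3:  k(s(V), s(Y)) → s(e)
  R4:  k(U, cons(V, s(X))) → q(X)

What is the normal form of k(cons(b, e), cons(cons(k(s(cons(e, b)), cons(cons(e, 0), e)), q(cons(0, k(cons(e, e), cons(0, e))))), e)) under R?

1. k(cons(b, e), cons(cons(k(s(cons(e, b)), cons(cons(e, 0), e)), q(cons(0, k(cons(e, e), cons(0, e))))), e))  →  cons(k(s(cons(e, b)), cons(cons(e, 0), e)), q(cons(0, k(cons(e, e), cons(0, e)))))   [R1 at ε]
2. cons(k(s(cons(e, b)), cons(cons(e, 0), e)), q(cons(0, k(cons(e, e), cons(0, e)))))  →  cons(cons(e, 0), q(cons(0, k(cons(e, e), cons(0, e)))))   [R1 at 1]
3. cons(cons(e, 0), q(cons(0, k(cons(e, e), cons(0, e)))))  →  cons(cons(e, 0), cons(0, k(cons(e, e), cons(0, e))))   [R2 at 2]
4. cons(cons(e, 0), cons(0, k(cons(e, e), cons(0, e))))  →  cons(cons(e, 0), cons(0, 0))   [R1 at 2.2]

cons(cons(e, 0), cons(0, 0))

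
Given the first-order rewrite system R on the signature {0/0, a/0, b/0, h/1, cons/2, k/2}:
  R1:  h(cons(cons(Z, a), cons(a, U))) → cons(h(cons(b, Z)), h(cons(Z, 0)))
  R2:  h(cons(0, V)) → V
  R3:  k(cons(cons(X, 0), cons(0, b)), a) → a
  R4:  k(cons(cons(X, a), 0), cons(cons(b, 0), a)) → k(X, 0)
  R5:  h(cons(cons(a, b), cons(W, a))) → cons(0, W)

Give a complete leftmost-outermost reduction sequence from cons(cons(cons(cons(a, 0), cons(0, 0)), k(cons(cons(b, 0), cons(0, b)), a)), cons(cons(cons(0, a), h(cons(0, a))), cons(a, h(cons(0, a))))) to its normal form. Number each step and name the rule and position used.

cons(cons(cons(cons(a, 0), cons(0, 0)), a), cons(cons(cons(0, a), a), cons(a, a)))

1. cons(cons(cons(cons(a, 0), cons(0, 0)), k(cons(cons(b, 0), cons(0, b)), a)), cons(cons(cons(0, a), h(cons(0, a))), cons(a, h(cons(0, a)))))  →  cons(cons(cons(cons(a, 0), cons(0, 0)), a), cons(cons(cons(0, a), h(cons(0, a))), cons(a, h(cons(0, a)))))   [R3 at 1.2]
2. cons(cons(cons(cons(a, 0), cons(0, 0)), a), cons(cons(cons(0, a), h(cons(0, a))), cons(a, h(cons(0, a)))))  →  cons(cons(cons(cons(a, 0), cons(0, 0)), a), cons(cons(cons(0, a), a), cons(a, h(cons(0, a)))))   [R2 at 2.1.2]
3. cons(cons(cons(cons(a, 0), cons(0, 0)), a), cons(cons(cons(0, a), a), cons(a, h(cons(0, a)))))  →  cons(cons(cons(cons(a, 0), cons(0, 0)), a), cons(cons(cons(0, a), a), cons(a, a)))   [R2 at 2.2.2]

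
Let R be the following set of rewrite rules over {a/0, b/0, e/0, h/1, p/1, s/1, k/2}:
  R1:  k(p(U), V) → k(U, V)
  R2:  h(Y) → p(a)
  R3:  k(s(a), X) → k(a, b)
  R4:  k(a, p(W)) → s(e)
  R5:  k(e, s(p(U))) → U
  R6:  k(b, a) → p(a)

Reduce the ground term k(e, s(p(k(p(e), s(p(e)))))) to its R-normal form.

e

1. k(e, s(p(k(p(e), s(p(e))))))  →  k(p(e), s(p(e)))   [R5 at ε]
2. k(p(e), s(p(e)))  →  k(e, s(p(e)))   [R1 at ε]
3. k(e, s(p(e)))  →  e   [R5 at ε]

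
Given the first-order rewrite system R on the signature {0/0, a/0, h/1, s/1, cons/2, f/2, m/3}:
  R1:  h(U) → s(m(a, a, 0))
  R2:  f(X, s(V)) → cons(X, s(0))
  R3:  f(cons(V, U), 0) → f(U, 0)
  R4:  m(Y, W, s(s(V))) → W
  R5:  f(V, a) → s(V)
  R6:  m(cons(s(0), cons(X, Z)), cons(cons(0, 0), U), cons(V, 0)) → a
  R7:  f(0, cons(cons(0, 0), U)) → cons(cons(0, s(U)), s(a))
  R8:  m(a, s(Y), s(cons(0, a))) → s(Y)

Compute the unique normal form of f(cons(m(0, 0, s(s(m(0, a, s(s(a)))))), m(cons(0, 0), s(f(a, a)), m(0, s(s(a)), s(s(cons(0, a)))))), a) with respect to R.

1. f(cons(m(0, 0, s(s(m(0, a, s(s(a)))))), m(cons(0, 0), s(f(a, a)), m(0, s(s(a)), s(s(cons(0, a)))))), a)  →  s(cons(m(0, 0, s(s(m(0, a, s(s(a)))))), m(cons(0, 0), s(f(a, a)), m(0, s(s(a)), s(s(cons(0, a)))))))   [R5 at ε]
2. s(cons(m(0, 0, s(s(m(0, a, s(s(a)))))), m(cons(0, 0), s(f(a, a)), m(0, s(s(a)), s(s(cons(0, a)))))))  →  s(cons(0, m(cons(0, 0), s(f(a, a)), m(0, s(s(a)), s(s(cons(0, a)))))))   [R4 at 1.1]
3. s(cons(0, m(cons(0, 0), s(f(a, a)), m(0, s(s(a)), s(s(cons(0, a)))))))  →  s(cons(0, m(cons(0, 0), s(s(a)), m(0, s(s(a)), s(s(cons(0, a)))))))   [R5 at 1.2.2.1]
4. s(cons(0, m(cons(0, 0), s(s(a)), m(0, s(s(a)), s(s(cons(0, a)))))))  →  s(cons(0, m(cons(0, 0), s(s(a)), s(s(a)))))   [R4 at 1.2.3]
5. s(cons(0, m(cons(0, 0), s(s(a)), s(s(a)))))  →  s(cons(0, s(s(a))))   [R4 at 1.2]

s(cons(0, s(s(a))))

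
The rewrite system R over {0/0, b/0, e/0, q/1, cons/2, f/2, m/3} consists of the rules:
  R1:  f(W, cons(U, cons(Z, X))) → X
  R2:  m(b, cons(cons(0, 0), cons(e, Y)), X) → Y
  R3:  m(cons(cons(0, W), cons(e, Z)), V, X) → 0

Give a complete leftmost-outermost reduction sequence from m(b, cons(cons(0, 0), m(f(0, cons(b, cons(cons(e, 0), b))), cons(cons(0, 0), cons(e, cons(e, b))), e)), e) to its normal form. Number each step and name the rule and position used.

1. m(b, cons(cons(0, 0), m(f(0, cons(b, cons(cons(e, 0), b))), cons(cons(0, 0), cons(e, cons(e, b))), e)), e)  →  m(b, cons(cons(0, 0), m(b, cons(cons(0, 0), cons(e, cons(e, b))), e)), e)   [R1 at 2.2.1]
2. m(b, cons(cons(0, 0), m(b, cons(cons(0, 0), cons(e, cons(e, b))), e)), e)  →  m(b, cons(cons(0, 0), cons(e, b)), e)   [R2 at 2.2]
3. m(b, cons(cons(0, 0), cons(e, b)), e)  →  b   [R2 at ε]

b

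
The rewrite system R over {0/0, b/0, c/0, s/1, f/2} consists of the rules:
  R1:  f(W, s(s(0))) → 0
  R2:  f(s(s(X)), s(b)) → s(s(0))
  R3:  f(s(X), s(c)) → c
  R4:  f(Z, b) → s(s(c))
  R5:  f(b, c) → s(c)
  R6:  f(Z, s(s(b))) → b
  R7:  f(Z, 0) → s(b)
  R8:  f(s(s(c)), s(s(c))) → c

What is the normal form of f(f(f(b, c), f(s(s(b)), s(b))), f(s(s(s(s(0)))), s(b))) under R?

0

1. f(f(f(b, c), f(s(s(b)), s(b))), f(s(s(s(s(0)))), s(b)))  →  f(f(s(c), f(s(s(b)), s(b))), f(s(s(s(s(0)))), s(b)))   [R5 at 1.1]
2. f(f(s(c), f(s(s(b)), s(b))), f(s(s(s(s(0)))), s(b)))  →  f(f(s(c), s(s(0))), f(s(s(s(s(0)))), s(b)))   [R2 at 1.2]
3. f(f(s(c), s(s(0))), f(s(s(s(s(0)))), s(b)))  →  f(0, f(s(s(s(s(0)))), s(b)))   [R1 at 1]
4. f(0, f(s(s(s(s(0)))), s(b)))  →  f(0, s(s(0)))   [R2 at 2]
5. f(0, s(s(0)))  →  0   [R1 at ε]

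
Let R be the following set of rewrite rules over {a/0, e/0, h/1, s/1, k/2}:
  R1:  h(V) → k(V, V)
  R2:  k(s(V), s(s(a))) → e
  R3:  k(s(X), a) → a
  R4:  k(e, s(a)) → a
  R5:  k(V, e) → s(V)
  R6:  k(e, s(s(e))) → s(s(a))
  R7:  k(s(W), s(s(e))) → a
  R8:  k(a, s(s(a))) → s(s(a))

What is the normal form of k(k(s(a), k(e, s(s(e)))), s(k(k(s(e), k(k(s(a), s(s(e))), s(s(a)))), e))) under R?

1. k(k(s(a), k(e, s(s(e)))), s(k(k(s(e), k(k(s(a), s(s(e))), s(s(a)))), e)))  →  k(k(s(a), s(s(a))), s(k(k(s(e), k(k(s(a), s(s(e))), s(s(a)))), e)))   [R6 at 1.2]
2. k(k(s(a), s(s(a))), s(k(k(s(e), k(k(s(a), s(s(e))), s(s(a)))), e)))  →  k(e, s(k(k(s(e), k(k(s(a), s(s(e))), s(s(a)))), e)))   [R2 at 1]
3. k(e, s(k(k(s(e), k(k(s(a), s(s(e))), s(s(a)))), e)))  →  k(e, s(s(k(s(e), k(k(s(a), s(s(e))), s(s(a)))))))   [R5 at 2.1]
4. k(e, s(s(k(s(e), k(k(s(a), s(s(e))), s(s(a)))))))  →  k(e, s(s(k(s(e), k(a, s(s(a)))))))   [R7 at 2.1.1.2.1]
5. k(e, s(s(k(s(e), k(a, s(s(a)))))))  →  k(e, s(s(k(s(e), s(s(a))))))   [R8 at 2.1.1.2]
6. k(e, s(s(k(s(e), s(s(a))))))  →  k(e, s(s(e)))   [R2 at 2.1.1]
7. k(e, s(s(e)))  →  s(s(a))   [R6 at ε]

s(s(a))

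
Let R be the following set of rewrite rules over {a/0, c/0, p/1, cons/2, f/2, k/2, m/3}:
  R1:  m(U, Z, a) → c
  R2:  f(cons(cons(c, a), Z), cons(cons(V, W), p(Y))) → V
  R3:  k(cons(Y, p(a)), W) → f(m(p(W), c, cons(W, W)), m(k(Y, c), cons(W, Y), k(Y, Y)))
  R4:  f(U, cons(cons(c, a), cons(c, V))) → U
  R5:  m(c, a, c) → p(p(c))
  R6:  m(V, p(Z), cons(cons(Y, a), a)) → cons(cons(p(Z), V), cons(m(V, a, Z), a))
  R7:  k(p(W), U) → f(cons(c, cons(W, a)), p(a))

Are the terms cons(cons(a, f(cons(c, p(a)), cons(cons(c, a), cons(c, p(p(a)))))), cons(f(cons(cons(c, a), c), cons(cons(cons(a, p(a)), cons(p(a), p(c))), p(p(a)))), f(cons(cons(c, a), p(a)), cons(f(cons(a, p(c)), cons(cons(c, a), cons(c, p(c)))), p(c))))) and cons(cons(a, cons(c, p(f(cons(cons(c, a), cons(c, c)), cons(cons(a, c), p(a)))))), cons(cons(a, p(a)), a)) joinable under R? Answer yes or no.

Reduce t₁ = cons(cons(a, f(cons(c, p(a)), cons(cons(c, a), cons(c, p(p(a)))))), cons(f(cons(cons(c, a), c), cons(cons(cons(a, p(a)), cons(p(a), p(c))), p(p(a)))), f(cons(cons(c, a), p(a)), cons(f(cons(a, p(c)), cons(cons(c, a), cons(c, p(c)))), p(c))))):
1. cons(cons(a, f(cons(c, p(a)), cons(cons(c, a), cons(c, p(p(a)))))), cons(f(cons(cons(c, a), c), cons(cons(cons(a, p(a)), cons(p(a), p(c))), p(p(a)))), f(cons(cons(c, a), p(a)), cons(f(cons(a, p(c)), cons(cons(c, a), cons(c, p(c)))), p(c)))))  →  cons(cons(a, cons(c, p(a))), cons(f(cons(cons(c, a), c), cons(cons(cons(a, p(a)), cons(p(a), p(c))), p(p(a)))), f(cons(cons(c, a), p(a)), cons(f(cons(a, p(c)), cons(cons(c, a), cons(c, p(c)))), p(c)))))   [R4 at 1.2]
2. cons(cons(a, cons(c, p(a))), cons(f(cons(cons(c, a), c), cons(cons(cons(a, p(a)), cons(p(a), p(c))), p(p(a)))), f(cons(cons(c, a), p(a)), cons(f(cons(a, p(c)), cons(cons(c, a), cons(c, p(c)))), p(c)))))  →  cons(cons(a, cons(c, p(a))), cons(cons(a, p(a)), f(cons(cons(c, a), p(a)), cons(f(cons(a, p(c)), cons(cons(c, a), cons(c, p(c)))), p(c)))))   [R2 at 2.1]
3. cons(cons(a, cons(c, p(a))), cons(cons(a, p(a)), f(cons(cons(c, a), p(a)), cons(f(cons(a, p(c)), cons(cons(c, a), cons(c, p(c)))), p(c)))))  →  cons(cons(a, cons(c, p(a))), cons(cons(a, p(a)), f(cons(cons(c, a), p(a)), cons(cons(a, p(c)), p(c)))))   [R4 at 2.2.2.1]
4. cons(cons(a, cons(c, p(a))), cons(cons(a, p(a)), f(cons(cons(c, a), p(a)), cons(cons(a, p(c)), p(c)))))  →  cons(cons(a, cons(c, p(a))), cons(cons(a, p(a)), a))   [R2 at 2.2]

Reduce t₂ = cons(cons(a, cons(c, p(f(cons(cons(c, a), cons(c, c)), cons(cons(a, c), p(a)))))), cons(cons(a, p(a)), a)):
1. cons(cons(a, cons(c, p(f(cons(cons(c, a), cons(c, c)), cons(cons(a, c), p(a)))))), cons(cons(a, p(a)), a))  →  cons(cons(a, cons(c, p(a))), cons(cons(a, p(a)), a))   [R2 at 1.2.2.1]

yes — NF(t₁) = cons(cons(a, cons(c, p(a))), cons(cons(a, p(a)), a)), NF(t₂) = cons(cons(a, cons(c, p(a))), cons(cons(a, p(a)), a))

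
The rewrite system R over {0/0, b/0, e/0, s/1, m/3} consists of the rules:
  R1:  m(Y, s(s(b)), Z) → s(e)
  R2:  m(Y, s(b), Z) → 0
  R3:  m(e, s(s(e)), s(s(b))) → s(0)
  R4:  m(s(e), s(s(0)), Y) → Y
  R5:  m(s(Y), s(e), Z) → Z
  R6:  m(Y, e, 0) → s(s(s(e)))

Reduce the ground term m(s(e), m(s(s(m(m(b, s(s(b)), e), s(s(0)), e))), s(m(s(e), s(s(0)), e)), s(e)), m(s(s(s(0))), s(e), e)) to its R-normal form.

1. m(s(e), m(s(s(m(m(b, s(s(b)), e), s(s(0)), e))), s(m(s(e), s(s(0)), e)), s(e)), m(s(s(s(0))), s(e), e))  →  m(s(e), m(s(s(m(s(e), s(s(0)), e))), s(m(s(e), s(s(0)), e)), s(e)), m(s(s(s(0))), s(e), e))   [R1 at 2.1.1.1.1]
2. m(s(e), m(s(s(m(s(e), s(s(0)), e))), s(m(s(e), s(s(0)), e)), s(e)), m(s(s(s(0))), s(e), e))  →  m(s(e), m(s(s(e)), s(m(s(e), s(s(0)), e)), s(e)), m(s(s(s(0))), s(e), e))   [R4 at 2.1.1.1]
3. m(s(e), m(s(s(e)), s(m(s(e), s(s(0)), e)), s(e)), m(s(s(s(0))), s(e), e))  →  m(s(e), m(s(s(e)), s(e), s(e)), m(s(s(s(0))), s(e), e))   [R4 at 2.2.1]
4. m(s(e), m(s(s(e)), s(e), s(e)), m(s(s(s(0))), s(e), e))  →  m(s(e), s(e), m(s(s(s(0))), s(e), e))   [R5 at 2]
5. m(s(e), s(e), m(s(s(s(0))), s(e), e))  →  m(s(s(s(0))), s(e), e)   [R5 at ε]
6. m(s(s(s(0))), s(e), e)  →  e   [R5 at ε]

e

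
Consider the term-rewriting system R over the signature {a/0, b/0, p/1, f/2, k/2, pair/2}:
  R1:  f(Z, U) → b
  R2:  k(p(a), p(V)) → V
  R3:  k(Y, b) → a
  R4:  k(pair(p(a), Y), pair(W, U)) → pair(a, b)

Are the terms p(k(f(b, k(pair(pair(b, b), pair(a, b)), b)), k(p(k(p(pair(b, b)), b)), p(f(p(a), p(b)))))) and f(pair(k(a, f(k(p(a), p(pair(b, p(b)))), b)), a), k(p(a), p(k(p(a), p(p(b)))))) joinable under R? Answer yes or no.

no — NF(t₁) = p(a), NF(t₂) = b

Reduce t₁ = p(k(f(b, k(pair(pair(b, b), pair(a, b)), b)), k(p(k(p(pair(b, b)), b)), p(f(p(a), p(b)))))):
1. p(k(f(b, k(pair(pair(b, b), pair(a, b)), b)), k(p(k(p(pair(b, b)), b)), p(f(p(a), p(b))))))  →  p(k(b, k(p(k(p(pair(b, b)), b)), p(f(p(a), p(b))))))   [R1 at 1.1]
2. p(k(b, k(p(k(p(pair(b, b)), b)), p(f(p(a), p(b))))))  →  p(k(b, k(p(a), p(f(p(a), p(b))))))   [R3 at 1.2.1.1]
3. p(k(b, k(p(a), p(f(p(a), p(b))))))  →  p(k(b, f(p(a), p(b))))   [R2 at 1.2]
4. p(k(b, f(p(a), p(b))))  →  p(k(b, b))   [R1 at 1.2]
5. p(k(b, b))  →  p(a)   [R3 at 1]

Reduce t₂ = f(pair(k(a, f(k(p(a), p(pair(b, p(b)))), b)), a), k(p(a), p(k(p(a), p(p(b)))))):
1. f(pair(k(a, f(k(p(a), p(pair(b, p(b)))), b)), a), k(p(a), p(k(p(a), p(p(b))))))  →  b   [R1 at ε]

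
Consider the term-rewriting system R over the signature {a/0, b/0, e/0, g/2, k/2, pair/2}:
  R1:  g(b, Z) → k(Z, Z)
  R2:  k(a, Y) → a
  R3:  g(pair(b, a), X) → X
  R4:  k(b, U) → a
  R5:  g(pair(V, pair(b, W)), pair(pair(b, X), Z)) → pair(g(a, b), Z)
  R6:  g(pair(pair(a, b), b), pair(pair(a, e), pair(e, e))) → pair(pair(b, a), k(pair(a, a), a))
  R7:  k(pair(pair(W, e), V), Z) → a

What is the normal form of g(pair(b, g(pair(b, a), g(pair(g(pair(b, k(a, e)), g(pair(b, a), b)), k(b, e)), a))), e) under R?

1. g(pair(b, g(pair(b, a), g(pair(g(pair(b, k(a, e)), g(pair(b, a), b)), k(b, e)), a))), e)  →  g(pair(b, g(pair(g(pair(b, k(a, e)), g(pair(b, a), b)), k(b, e)), a)), e)   [R3 at 1.2]
2. g(pair(b, g(pair(g(pair(b, k(a, e)), g(pair(b, a), b)), k(b, e)), a)), e)  →  g(pair(b, g(pair(g(pair(b, a), g(pair(b, a), b)), k(b, e)), a)), e)   [R2 at 1.2.1.1.1.2]
3. g(pair(b, g(pair(g(pair(b, a), g(pair(b, a), b)), k(b, e)), a)), e)  →  g(pair(b, g(pair(g(pair(b, a), b), k(b, e)), a)), e)   [R3 at 1.2.1.1]
4. g(pair(b, g(pair(g(pair(b, a), b), k(b, e)), a)), e)  →  g(pair(b, g(pair(b, k(b, e)), a)), e)   [R3 at 1.2.1.1]
5. g(pair(b, g(pair(b, k(b, e)), a)), e)  →  g(pair(b, g(pair(b, a), a)), e)   [R4 at 1.2.1.2]
6. g(pair(b, g(pair(b, a), a)), e)  →  g(pair(b, a), e)   [R3 at 1.2]
7. g(pair(b, a), e)  →  e   [R3 at ε]

e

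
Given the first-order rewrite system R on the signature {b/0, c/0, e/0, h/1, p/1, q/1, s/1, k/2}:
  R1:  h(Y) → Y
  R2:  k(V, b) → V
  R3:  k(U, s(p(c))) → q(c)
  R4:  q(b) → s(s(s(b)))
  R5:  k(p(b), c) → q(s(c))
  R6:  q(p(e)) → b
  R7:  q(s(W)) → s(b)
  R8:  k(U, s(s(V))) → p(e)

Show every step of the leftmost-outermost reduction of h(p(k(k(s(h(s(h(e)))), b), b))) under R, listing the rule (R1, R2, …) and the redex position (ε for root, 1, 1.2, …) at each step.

1. h(p(k(k(s(h(s(h(e)))), b), b)))  →  p(k(k(s(h(s(h(e)))), b), b))   [R1 at ε]
2. p(k(k(s(h(s(h(e)))), b), b))  →  p(k(s(h(s(h(e)))), b))   [R2 at 1]
3. p(k(s(h(s(h(e)))), b))  →  p(s(h(s(h(e)))))   [R2 at 1]
4. p(s(h(s(h(e)))))  →  p(s(s(h(e))))   [R1 at 1.1]
5. p(s(s(h(e))))  →  p(s(s(e)))   [R1 at 1.1.1]

p(s(s(e)))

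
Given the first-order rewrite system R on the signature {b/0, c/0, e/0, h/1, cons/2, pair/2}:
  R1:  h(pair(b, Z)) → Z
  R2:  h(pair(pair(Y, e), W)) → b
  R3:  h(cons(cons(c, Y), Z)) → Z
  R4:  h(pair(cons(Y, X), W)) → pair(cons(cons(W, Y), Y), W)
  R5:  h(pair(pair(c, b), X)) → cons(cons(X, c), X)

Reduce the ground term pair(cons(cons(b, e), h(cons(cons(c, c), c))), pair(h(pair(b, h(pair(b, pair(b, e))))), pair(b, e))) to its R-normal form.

pair(cons(cons(b, e), c), pair(pair(b, e), pair(b, e)))

1. pair(cons(cons(b, e), h(cons(cons(c, c), c))), pair(h(pair(b, h(pair(b, pair(b, e))))), pair(b, e)))  →  pair(cons(cons(b, e), c), pair(h(pair(b, h(pair(b, pair(b, e))))), pair(b, e)))   [R3 at 1.2]
2. pair(cons(cons(b, e), c), pair(h(pair(b, h(pair(b, pair(b, e))))), pair(b, e)))  →  pair(cons(cons(b, e), c), pair(h(pair(b, pair(b, e))), pair(b, e)))   [R1 at 2.1]
3. pair(cons(cons(b, e), c), pair(h(pair(b, pair(b, e))), pair(b, e)))  →  pair(cons(cons(b, e), c), pair(pair(b, e), pair(b, e)))   [R1 at 2.1]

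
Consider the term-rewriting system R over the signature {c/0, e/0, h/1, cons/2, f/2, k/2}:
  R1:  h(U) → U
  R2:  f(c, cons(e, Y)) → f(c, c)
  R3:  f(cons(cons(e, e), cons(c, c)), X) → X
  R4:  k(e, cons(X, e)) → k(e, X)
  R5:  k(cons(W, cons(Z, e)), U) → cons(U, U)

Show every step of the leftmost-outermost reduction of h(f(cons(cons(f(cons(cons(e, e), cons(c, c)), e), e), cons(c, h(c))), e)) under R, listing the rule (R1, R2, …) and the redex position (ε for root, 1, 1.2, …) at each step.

e

1. h(f(cons(cons(f(cons(cons(e, e), cons(c, c)), e), e), cons(c, h(c))), e))  →  f(cons(cons(f(cons(cons(e, e), cons(c, c)), e), e), cons(c, h(c))), e)   [R1 at ε]
2. f(cons(cons(f(cons(cons(e, e), cons(c, c)), e), e), cons(c, h(c))), e)  →  f(cons(cons(e, e), cons(c, h(c))), e)   [R3 at 1.1.1]
3. f(cons(cons(e, e), cons(c, h(c))), e)  →  f(cons(cons(e, e), cons(c, c)), e)   [R1 at 1.2.2]
4. f(cons(cons(e, e), cons(c, c)), e)  →  e   [R3 at ε]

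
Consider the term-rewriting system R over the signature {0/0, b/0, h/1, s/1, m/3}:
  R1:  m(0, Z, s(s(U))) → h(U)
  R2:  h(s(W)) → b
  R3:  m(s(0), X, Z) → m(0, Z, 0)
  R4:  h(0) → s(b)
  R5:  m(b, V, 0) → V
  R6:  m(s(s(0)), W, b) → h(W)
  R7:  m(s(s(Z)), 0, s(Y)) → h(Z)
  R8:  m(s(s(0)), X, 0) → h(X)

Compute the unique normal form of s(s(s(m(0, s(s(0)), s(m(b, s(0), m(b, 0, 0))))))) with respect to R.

s(s(s(s(b))))

1. s(s(s(m(0, s(s(0)), s(m(b, s(0), m(b, 0, 0)))))))  →  s(s(s(m(0, s(s(0)), s(m(b, s(0), 0))))))   [R5 at 1.1.1.3.1.3]
2. s(s(s(m(0, s(s(0)), s(m(b, s(0), 0))))))  →  s(s(s(m(0, s(s(0)), s(s(0))))))   [R5 at 1.1.1.3.1]
3. s(s(s(m(0, s(s(0)), s(s(0))))))  →  s(s(s(h(0))))   [R1 at 1.1.1]
4. s(s(s(h(0))))  →  s(s(s(s(b))))   [R4 at 1.1.1]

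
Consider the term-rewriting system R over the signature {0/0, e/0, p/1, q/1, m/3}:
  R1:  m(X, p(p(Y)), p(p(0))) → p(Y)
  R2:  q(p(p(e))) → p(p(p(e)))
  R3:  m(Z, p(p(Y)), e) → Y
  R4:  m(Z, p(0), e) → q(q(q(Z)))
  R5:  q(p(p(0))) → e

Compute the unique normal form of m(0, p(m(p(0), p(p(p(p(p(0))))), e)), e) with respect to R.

p(p(0))

1. m(0, p(m(p(0), p(p(p(p(p(0))))), e)), e)  →  m(0, p(p(p(p(0)))), e)   [R3 at 2.1]
2. m(0, p(p(p(p(0)))), e)  →  p(p(0))   [R3 at ε]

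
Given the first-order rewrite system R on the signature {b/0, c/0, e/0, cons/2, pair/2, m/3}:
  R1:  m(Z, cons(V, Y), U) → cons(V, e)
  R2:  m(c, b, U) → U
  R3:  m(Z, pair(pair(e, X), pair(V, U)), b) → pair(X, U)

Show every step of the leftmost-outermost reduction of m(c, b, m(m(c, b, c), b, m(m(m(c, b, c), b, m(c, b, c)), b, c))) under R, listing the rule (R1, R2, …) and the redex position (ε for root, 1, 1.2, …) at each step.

c

1. m(c, b, m(m(c, b, c), b, m(m(m(c, b, c), b, m(c, b, c)), b, c)))  →  m(m(c, b, c), b, m(m(m(c, b, c), b, m(c, b, c)), b, c))   [R2 at ε]
2. m(m(c, b, c), b, m(m(m(c, b, c), b, m(c, b, c)), b, c))  →  m(c, b, m(m(m(c, b, c), b, m(c, b, c)), b, c))   [R2 at 1]
3. m(c, b, m(m(m(c, b, c), b, m(c, b, c)), b, c))  →  m(m(m(c, b, c), b, m(c, b, c)), b, c)   [R2 at ε]
4. m(m(m(c, b, c), b, m(c, b, c)), b, c)  →  m(m(c, b, m(c, b, c)), b, c)   [R2 at 1.1]
5. m(m(c, b, m(c, b, c)), b, c)  →  m(m(c, b, c), b, c)   [R2 at 1]
6. m(m(c, b, c), b, c)  →  m(c, b, c)   [R2 at 1]
7. m(c, b, c)  →  c   [R2 at ε]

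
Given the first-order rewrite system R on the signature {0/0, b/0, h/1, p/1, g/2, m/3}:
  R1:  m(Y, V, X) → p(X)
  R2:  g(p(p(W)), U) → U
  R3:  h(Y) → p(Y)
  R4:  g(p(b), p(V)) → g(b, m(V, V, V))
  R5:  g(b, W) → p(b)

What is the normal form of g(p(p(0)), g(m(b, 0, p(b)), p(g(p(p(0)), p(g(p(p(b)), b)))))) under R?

p(p(b))

1. g(p(p(0)), g(m(b, 0, p(b)), p(g(p(p(0)), p(g(p(p(b)), b))))))  →  g(m(b, 0, p(b)), p(g(p(p(0)), p(g(p(p(b)), b)))))   [R2 at ε]
2. g(m(b, 0, p(b)), p(g(p(p(0)), p(g(p(p(b)), b)))))  →  g(p(p(b)), p(g(p(p(0)), p(g(p(p(b)), b)))))   [R1 at 1]
3. g(p(p(b)), p(g(p(p(0)), p(g(p(p(b)), b)))))  →  p(g(p(p(0)), p(g(p(p(b)), b))))   [R2 at ε]
4. p(g(p(p(0)), p(g(p(p(b)), b))))  →  p(p(g(p(p(b)), b)))   [R2 at 1]
5. p(p(g(p(p(b)), b)))  →  p(p(b))   [R2 at 1.1]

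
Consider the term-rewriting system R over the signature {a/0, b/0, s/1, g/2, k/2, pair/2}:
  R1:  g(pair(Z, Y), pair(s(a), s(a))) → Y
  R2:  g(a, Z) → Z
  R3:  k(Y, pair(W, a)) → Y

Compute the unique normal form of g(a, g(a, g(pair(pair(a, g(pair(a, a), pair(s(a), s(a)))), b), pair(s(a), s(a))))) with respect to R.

b

1. g(a, g(a, g(pair(pair(a, g(pair(a, a), pair(s(a), s(a)))), b), pair(s(a), s(a)))))  →  g(a, g(pair(pair(a, g(pair(a, a), pair(s(a), s(a)))), b), pair(s(a), s(a))))   [R2 at ε]
2. g(a, g(pair(pair(a, g(pair(a, a), pair(s(a), s(a)))), b), pair(s(a), s(a))))  →  g(pair(pair(a, g(pair(a, a), pair(s(a), s(a)))), b), pair(s(a), s(a)))   [R2 at ε]
3. g(pair(pair(a, g(pair(a, a), pair(s(a), s(a)))), b), pair(s(a), s(a)))  →  b   [R1 at ε]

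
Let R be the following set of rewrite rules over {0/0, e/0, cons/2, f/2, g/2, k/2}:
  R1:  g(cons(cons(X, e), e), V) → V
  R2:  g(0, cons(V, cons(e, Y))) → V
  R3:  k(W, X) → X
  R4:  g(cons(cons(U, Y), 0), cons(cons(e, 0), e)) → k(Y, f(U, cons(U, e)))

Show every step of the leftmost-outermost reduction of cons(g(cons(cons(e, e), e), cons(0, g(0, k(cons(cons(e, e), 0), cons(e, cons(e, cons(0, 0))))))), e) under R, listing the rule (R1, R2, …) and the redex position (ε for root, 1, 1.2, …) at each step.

1. cons(g(cons(cons(e, e), e), cons(0, g(0, k(cons(cons(e, e), 0), cons(e, cons(e, cons(0, 0))))))), e)  →  cons(cons(0, g(0, k(cons(cons(e, e), 0), cons(e, cons(e, cons(0, 0)))))), e)   [R1 at 1]
2. cons(cons(0, g(0, k(cons(cons(e, e), 0), cons(e, cons(e, cons(0, 0)))))), e)  →  cons(cons(0, g(0, cons(e, cons(e, cons(0, 0))))), e)   [R3 at 1.2.2]
3. cons(cons(0, g(0, cons(e, cons(e, cons(0, 0))))), e)  →  cons(cons(0, e), e)   [R2 at 1.2]

cons(cons(0, e), e)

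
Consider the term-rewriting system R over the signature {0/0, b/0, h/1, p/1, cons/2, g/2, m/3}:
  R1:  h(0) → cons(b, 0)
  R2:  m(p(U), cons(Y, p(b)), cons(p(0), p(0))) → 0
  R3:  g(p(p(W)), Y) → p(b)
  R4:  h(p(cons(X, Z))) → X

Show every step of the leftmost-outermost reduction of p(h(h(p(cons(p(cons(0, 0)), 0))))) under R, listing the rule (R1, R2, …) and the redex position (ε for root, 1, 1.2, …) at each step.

1. p(h(h(p(cons(p(cons(0, 0)), 0)))))  →  p(h(p(cons(0, 0))))   [R4 at 1.1]
2. p(h(p(cons(0, 0))))  →  p(0)   [R4 at 1]

p(0)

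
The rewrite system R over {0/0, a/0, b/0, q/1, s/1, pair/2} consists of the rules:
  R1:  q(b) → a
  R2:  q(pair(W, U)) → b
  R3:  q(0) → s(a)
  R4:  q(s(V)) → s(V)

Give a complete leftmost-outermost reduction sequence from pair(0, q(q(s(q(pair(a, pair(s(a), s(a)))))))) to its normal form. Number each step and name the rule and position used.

1. pair(0, q(q(s(q(pair(a, pair(s(a), s(a))))))))  →  pair(0, q(s(q(pair(a, pair(s(a), s(a)))))))   [R4 at 2.1]
2. pair(0, q(s(q(pair(a, pair(s(a), s(a)))))))  →  pair(0, s(q(pair(a, pair(s(a), s(a))))))   [R4 at 2]
3. pair(0, s(q(pair(a, pair(s(a), s(a))))))  →  pair(0, s(b))   [R2 at 2.1]

pair(0, s(b))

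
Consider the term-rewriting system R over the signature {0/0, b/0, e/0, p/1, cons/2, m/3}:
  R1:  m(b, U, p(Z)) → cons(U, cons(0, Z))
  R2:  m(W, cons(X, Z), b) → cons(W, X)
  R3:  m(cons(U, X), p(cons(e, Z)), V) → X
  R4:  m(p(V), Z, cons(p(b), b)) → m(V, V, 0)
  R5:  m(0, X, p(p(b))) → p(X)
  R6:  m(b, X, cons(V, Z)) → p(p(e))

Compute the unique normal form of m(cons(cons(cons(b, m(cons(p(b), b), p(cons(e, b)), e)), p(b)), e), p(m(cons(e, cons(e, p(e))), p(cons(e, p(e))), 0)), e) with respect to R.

e

1. m(cons(cons(cons(b, m(cons(p(b), b), p(cons(e, b)), e)), p(b)), e), p(m(cons(e, cons(e, p(e))), p(cons(e, p(e))), 0)), e)  →  m(cons(cons(cons(b, b), p(b)), e), p(m(cons(e, cons(e, p(e))), p(cons(e, p(e))), 0)), e)   [R3 at 1.1.1.2]
2. m(cons(cons(cons(b, b), p(b)), e), p(m(cons(e, cons(e, p(e))), p(cons(e, p(e))), 0)), e)  →  m(cons(cons(cons(b, b), p(b)), e), p(cons(e, p(e))), e)   [R3 at 2.1]
3. m(cons(cons(cons(b, b), p(b)), e), p(cons(e, p(e))), e)  →  e   [R3 at ε]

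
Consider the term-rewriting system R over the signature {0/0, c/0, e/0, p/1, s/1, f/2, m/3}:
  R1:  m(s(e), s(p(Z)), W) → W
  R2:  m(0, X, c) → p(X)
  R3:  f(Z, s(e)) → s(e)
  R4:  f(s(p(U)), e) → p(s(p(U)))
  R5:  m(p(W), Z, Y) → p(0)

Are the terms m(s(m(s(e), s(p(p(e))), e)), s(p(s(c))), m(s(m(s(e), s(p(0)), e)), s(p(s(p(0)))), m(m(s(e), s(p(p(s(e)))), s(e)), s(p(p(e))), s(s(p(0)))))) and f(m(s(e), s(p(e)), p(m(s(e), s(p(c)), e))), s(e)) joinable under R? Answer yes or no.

Reduce t₁ = m(s(m(s(e), s(p(p(e))), e)), s(p(s(c))), m(s(m(s(e), s(p(0)), e)), s(p(s(p(0)))), m(m(s(e), s(p(p(s(e)))), s(e)), s(p(p(e))), s(s(p(0)))))):
1. m(s(m(s(e), s(p(p(e))), e)), s(p(s(c))), m(s(m(s(e), s(p(0)), e)), s(p(s(p(0)))), m(m(s(e), s(p(p(s(e)))), s(e)), s(p(p(e))), s(s(p(0))))))  →  m(s(e), s(p(s(c))), m(s(m(s(e), s(p(0)), e)), s(p(s(p(0)))), m(m(s(e), s(p(p(s(e)))), s(e)), s(p(p(e))), s(s(p(0))))))   [R1 at 1.1]
2. m(s(e), s(p(s(c))), m(s(m(s(e), s(p(0)), e)), s(p(s(p(0)))), m(m(s(e), s(p(p(s(e)))), s(e)), s(p(p(e))), s(s(p(0))))))  →  m(s(m(s(e), s(p(0)), e)), s(p(s(p(0)))), m(m(s(e), s(p(p(s(e)))), s(e)), s(p(p(e))), s(s(p(0)))))   [R1 at ε]
3. m(s(m(s(e), s(p(0)), e)), s(p(s(p(0)))), m(m(s(e), s(p(p(s(e)))), s(e)), s(p(p(e))), s(s(p(0)))))  →  m(s(e), s(p(s(p(0)))), m(m(s(e), s(p(p(s(e)))), s(e)), s(p(p(e))), s(s(p(0)))))   [R1 at 1.1]
4. m(s(e), s(p(s(p(0)))), m(m(s(e), s(p(p(s(e)))), s(e)), s(p(p(e))), s(s(p(0)))))  →  m(m(s(e), s(p(p(s(e)))), s(e)), s(p(p(e))), s(s(p(0))))   [R1 at ε]
5. m(m(s(e), s(p(p(s(e)))), s(e)), s(p(p(e))), s(s(p(0))))  →  m(s(e), s(p(p(e))), s(s(p(0))))   [R1 at 1]
6. m(s(e), s(p(p(e))), s(s(p(0))))  →  s(s(p(0)))   [R1 at ε]

Reduce t₂ = f(m(s(e), s(p(e)), p(m(s(e), s(p(c)), e))), s(e)):
1. f(m(s(e), s(p(e)), p(m(s(e), s(p(c)), e))), s(e))  →  s(e)   [R3 at ε]

no — NF(t₁) = s(s(p(0))), NF(t₂) = s(e)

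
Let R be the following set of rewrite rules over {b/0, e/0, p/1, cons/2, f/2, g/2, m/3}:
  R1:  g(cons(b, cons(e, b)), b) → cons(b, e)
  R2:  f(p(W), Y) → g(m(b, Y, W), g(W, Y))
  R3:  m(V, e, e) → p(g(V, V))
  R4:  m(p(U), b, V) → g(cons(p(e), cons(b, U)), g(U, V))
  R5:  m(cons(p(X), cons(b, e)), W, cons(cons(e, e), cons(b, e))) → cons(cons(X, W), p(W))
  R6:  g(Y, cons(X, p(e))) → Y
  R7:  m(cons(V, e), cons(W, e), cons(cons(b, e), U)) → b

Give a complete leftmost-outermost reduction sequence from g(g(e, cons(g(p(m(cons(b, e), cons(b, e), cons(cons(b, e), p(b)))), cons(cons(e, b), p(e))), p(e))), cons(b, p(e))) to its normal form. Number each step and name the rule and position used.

e

1. g(g(e, cons(g(p(m(cons(b, e), cons(b, e), cons(cons(b, e), p(b)))), cons(cons(e, b), p(e))), p(e))), cons(b, p(e)))  →  g(e, cons(g(p(m(cons(b, e), cons(b, e), cons(cons(b, e), p(b)))), cons(cons(e, b), p(e))), p(e)))   [R6 at ε]
2. g(e, cons(g(p(m(cons(b, e), cons(b, e), cons(cons(b, e), p(b)))), cons(cons(e, b), p(e))), p(e)))  →  e   [R6 at ε]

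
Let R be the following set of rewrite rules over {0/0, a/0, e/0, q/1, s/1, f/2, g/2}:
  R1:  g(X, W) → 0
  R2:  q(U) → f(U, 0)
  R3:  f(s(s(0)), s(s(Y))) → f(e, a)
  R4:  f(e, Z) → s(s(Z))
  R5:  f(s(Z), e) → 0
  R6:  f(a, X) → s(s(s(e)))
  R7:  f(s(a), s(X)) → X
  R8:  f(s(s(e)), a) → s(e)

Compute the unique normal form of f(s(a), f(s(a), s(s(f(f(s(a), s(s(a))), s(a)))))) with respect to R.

1. f(s(a), f(s(a), s(s(f(f(s(a), s(s(a))), s(a))))))  →  f(s(a), s(f(f(s(a), s(s(a))), s(a))))   [R7 at 2]
2. f(s(a), s(f(f(s(a), s(s(a))), s(a))))  →  f(f(s(a), s(s(a))), s(a))   [R7 at ε]
3. f(f(s(a), s(s(a))), s(a))  →  f(s(a), s(a))   [R7 at 1]
4. f(s(a), s(a))  →  a   [R7 at ε]

a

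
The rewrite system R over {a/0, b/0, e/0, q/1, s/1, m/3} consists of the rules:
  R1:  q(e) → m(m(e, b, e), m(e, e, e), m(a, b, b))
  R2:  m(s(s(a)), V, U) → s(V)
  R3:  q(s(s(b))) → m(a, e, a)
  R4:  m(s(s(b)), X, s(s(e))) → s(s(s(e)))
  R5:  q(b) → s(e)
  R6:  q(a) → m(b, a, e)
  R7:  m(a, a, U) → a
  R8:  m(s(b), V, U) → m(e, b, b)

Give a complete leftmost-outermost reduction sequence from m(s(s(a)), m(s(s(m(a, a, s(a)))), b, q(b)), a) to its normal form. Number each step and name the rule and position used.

1. m(s(s(a)), m(s(s(m(a, a, s(a)))), b, q(b)), a)  →  s(m(s(s(m(a, a, s(a)))), b, q(b)))   [R2 at ε]
2. s(m(s(s(m(a, a, s(a)))), b, q(b)))  →  s(m(s(s(a)), b, q(b)))   [R7 at 1.1.1.1]
3. s(m(s(s(a)), b, q(b)))  →  s(s(b))   [R2 at 1]

s(s(b))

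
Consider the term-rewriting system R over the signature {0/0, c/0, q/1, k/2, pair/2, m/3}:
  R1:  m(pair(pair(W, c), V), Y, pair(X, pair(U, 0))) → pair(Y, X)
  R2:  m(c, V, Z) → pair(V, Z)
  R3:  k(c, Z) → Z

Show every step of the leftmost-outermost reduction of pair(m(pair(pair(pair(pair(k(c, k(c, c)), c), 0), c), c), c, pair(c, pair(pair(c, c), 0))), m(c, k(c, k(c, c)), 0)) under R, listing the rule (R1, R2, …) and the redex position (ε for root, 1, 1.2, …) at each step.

1. pair(m(pair(pair(pair(pair(k(c, k(c, c)), c), 0), c), c), c, pair(c, pair(pair(c, c), 0))), m(c, k(c, k(c, c)), 0))  →  pair(pair(c, c), m(c, k(c, k(c, c)), 0))   [R1 at 1]
2. pair(pair(c, c), m(c, k(c, k(c, c)), 0))  →  pair(pair(c, c), pair(k(c, k(c, c)), 0))   [R2 at 2]
3. pair(pair(c, c), pair(k(c, k(c, c)), 0))  →  pair(pair(c, c), pair(k(c, c), 0))   [R3 at 2.1]
4. pair(pair(c, c), pair(k(c, c), 0))  →  pair(pair(c, c), pair(c, 0))   [R3 at 2.1]

pair(pair(c, c), pair(c, 0))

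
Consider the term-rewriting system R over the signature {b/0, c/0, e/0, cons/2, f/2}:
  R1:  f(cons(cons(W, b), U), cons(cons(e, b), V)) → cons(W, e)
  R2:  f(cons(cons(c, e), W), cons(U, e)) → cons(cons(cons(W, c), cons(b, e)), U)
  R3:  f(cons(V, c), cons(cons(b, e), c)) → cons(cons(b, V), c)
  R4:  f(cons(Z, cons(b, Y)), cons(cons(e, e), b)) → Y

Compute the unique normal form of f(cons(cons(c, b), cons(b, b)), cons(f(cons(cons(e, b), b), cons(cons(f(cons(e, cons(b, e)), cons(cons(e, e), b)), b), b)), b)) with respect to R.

b

1. f(cons(cons(c, b), cons(b, b)), cons(f(cons(cons(e, b), b), cons(cons(f(cons(e, cons(b, e)), cons(cons(e, e), b)), b), b)), b))  →  f(cons(cons(c, b), cons(b, b)), cons(f(cons(cons(e, b), b), cons(cons(e, b), b)), b))   [R4 at 2.1.2.1.1]
2. f(cons(cons(c, b), cons(b, b)), cons(f(cons(cons(e, b), b), cons(cons(e, b), b)), b))  →  f(cons(cons(c, b), cons(b, b)), cons(cons(e, e), b))   [R1 at 2.1]
3. f(cons(cons(c, b), cons(b, b)), cons(cons(e, e), b))  →  b   [R4 at ε]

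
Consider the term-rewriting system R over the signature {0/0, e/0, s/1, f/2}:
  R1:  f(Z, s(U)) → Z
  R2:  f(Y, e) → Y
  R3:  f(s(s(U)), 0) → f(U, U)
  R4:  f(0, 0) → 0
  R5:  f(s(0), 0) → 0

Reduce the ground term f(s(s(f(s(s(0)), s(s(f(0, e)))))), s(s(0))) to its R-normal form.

1. f(s(s(f(s(s(0)), s(s(f(0, e)))))), s(s(0)))  →  s(s(f(s(s(0)), s(s(f(0, e))))))   [R1 at ε]
2. s(s(f(s(s(0)), s(s(f(0, e))))))  →  s(s(s(s(0))))   [R1 at 1.1]

s(s(s(s(0))))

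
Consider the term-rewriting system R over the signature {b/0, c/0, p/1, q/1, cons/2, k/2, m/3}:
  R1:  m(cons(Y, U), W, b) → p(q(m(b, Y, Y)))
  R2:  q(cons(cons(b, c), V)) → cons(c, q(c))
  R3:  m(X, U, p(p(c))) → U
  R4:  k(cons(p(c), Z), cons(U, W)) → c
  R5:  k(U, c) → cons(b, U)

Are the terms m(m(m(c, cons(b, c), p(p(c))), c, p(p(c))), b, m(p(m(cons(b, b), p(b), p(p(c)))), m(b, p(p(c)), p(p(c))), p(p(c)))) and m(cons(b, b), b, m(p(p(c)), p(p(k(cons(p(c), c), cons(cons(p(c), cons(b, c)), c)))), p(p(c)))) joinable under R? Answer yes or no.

yes — NF(t₁) = b, NF(t₂) = b

Reduce t₁ = m(m(m(c, cons(b, c), p(p(c))), c, p(p(c))), b, m(p(m(cons(b, b), p(b), p(p(c)))), m(b, p(p(c)), p(p(c))), p(p(c)))):
1. m(m(m(c, cons(b, c), p(p(c))), c, p(p(c))), b, m(p(m(cons(b, b), p(b), p(p(c)))), m(b, p(p(c)), p(p(c))), p(p(c))))  →  m(c, b, m(p(m(cons(b, b), p(b), p(p(c)))), m(b, p(p(c)), p(p(c))), p(p(c))))   [R3 at 1]
2. m(c, b, m(p(m(cons(b, b), p(b), p(p(c)))), m(b, p(p(c)), p(p(c))), p(p(c))))  →  m(c, b, m(b, p(p(c)), p(p(c))))   [R3 at 3]
3. m(c, b, m(b, p(p(c)), p(p(c))))  →  m(c, b, p(p(c)))   [R3 at 3]
4. m(c, b, p(p(c)))  →  b   [R3 at ε]

Reduce t₂ = m(cons(b, b), b, m(p(p(c)), p(p(k(cons(p(c), c), cons(cons(p(c), cons(b, c)), c)))), p(p(c)))):
1. m(cons(b, b), b, m(p(p(c)), p(p(k(cons(p(c), c), cons(cons(p(c), cons(b, c)), c)))), p(p(c))))  →  m(cons(b, b), b, p(p(k(cons(p(c), c), cons(cons(p(c), cons(b, c)), c)))))   [R3 at 3]
2. m(cons(b, b), b, p(p(k(cons(p(c), c), cons(cons(p(c), cons(b, c)), c)))))  →  m(cons(b, b), b, p(p(c)))   [R4 at 3.1.1]
3. m(cons(b, b), b, p(p(c)))  →  b   [R3 at ε]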